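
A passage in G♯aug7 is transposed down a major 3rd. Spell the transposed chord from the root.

E, G♯, B♯, D

Transposed root: G♯ → E (major 3rd down). So we spell E augmented seventh:
- root: E
- major 3rd: G♯
- augmented 5th: B♯
- minor 7th: D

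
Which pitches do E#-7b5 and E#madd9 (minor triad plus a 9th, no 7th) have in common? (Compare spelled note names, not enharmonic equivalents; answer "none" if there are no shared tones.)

E#-7b5: E♯ G♯ B D♯
E#madd9: E♯ G♯ B♯ F𝄪
Common to both → E♯, G♯.

E♯, G♯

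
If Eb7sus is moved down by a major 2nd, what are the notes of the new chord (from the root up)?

Db, Gb, Ab, Cb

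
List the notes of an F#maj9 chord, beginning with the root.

Root F#, quality major ninth:
F# — root
A# — major 3rd
C# — perfect 5th
E# — major 7th
G# — major 9th

F# A# C# E# G#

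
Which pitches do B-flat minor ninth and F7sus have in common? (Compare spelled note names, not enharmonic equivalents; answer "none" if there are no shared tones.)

Bb – F – C

B-flat minor ninth: Bb Db F Ab C
F7sus: F Bb C Eb
Common to both → Bb, F, C.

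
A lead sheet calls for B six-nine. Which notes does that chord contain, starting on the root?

B – D# – F# – G# – C#

B six-nine: six-nine on B.
Root: B
Major 3rd (3rd): D#
Perfect 5th (5th): F#
Major 6th (6th): G#
Major 9th (9th): C#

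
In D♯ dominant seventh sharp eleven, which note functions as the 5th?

D♯ dominant seventh sharp eleven is built on D#; its 5th is a perfect 5th above the root.
A fifth above D uses the letter A, and the perfect 5th above D# is A#.

A#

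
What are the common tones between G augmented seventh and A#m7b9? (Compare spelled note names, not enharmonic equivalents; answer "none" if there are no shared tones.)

G augmented seventh = G, B, D#, F.
A#m7b9 = A#, C#, E#, G#, B.
Shared: B.

B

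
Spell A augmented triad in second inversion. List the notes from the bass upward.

A augmented triad = A–C-sharp–E-sharp; second inversion → fifth (E-sharp) lowest.

E-sharp, A, C-sharp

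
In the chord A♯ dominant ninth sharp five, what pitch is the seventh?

Root of A♯ dominant ninth sharp five = A-sharp. The 7th is a minor 7th: A-sharp up a minor 7th → G-sharp.

G-sharp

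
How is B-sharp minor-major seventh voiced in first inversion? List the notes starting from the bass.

D-sharp, F-double-sharp, A-double-sharp, B-sharp

In root position, B-sharp minor-major seventh is B-sharp–D-sharp–F-double-sharp–A-double-sharp.
First inversion puts the third (D-sharp) in the bass.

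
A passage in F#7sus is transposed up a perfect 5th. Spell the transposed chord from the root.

C♯  F♯  G♯  B

Transposed root: F♯ → C♯ (perfect 5th up). So we spell C♯ dominant seventh suspended fourth:
Root: C♯
Perfect 4th (4th): F♯
Perfect 5th (5th): G♯
Minor 7th (7th): B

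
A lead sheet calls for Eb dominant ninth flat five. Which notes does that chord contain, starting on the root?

E-flat, G, B-double-flat, D-flat, F

Eb dominant ninth flat five: dominant ninth flat five on E-flat.
Root: E-flat
Major 3rd (3rd): G
Diminished 5th (5th): B-double-flat
Minor 7th (7th): D-flat
Major 9th (9th): F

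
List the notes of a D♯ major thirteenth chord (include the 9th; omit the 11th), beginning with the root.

D-sharp F-double-sharp A-sharp C-double-sharp E-sharp B-sharp

Root D-sharp, quality major thirteenth:
D-sharp — root
F-double-sharp — major 3rd
A-sharp — perfect 5th
C-double-sharp — major 7th
E-sharp — major 9th
B-sharp — major 13th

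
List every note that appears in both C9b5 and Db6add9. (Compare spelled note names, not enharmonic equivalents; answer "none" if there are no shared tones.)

C9b5 = C, E, Gb, Bb, D.
Db6add9 = Db, F, Ab, Bb, Eb.
Shared: Bb.

Bb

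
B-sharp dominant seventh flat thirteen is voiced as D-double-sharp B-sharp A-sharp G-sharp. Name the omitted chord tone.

F-double-sharp

B-sharp dominant seventh flat thirteen = B-sharp, D-double-sharp, F-double-sharp, A-sharp, G-sharp. The voicing lacks the 5th (perfect 5th), F-double-sharp.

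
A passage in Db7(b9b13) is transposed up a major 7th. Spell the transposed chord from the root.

A major 7th up from Db is C, so the new chord is C dominant seventh flat nine flat thirteen.
C — root
E — major 3rd
G — perfect 5th
Bb — minor 7th
Db — minor 9th
Ab — minor 13th

C E G Bb Db Ab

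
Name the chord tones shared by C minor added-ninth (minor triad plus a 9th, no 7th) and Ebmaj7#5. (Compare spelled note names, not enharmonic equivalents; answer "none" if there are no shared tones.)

C minor added-ninth = C, Eb, G, D.
Ebmaj7#5 = Eb, G, B, D.
Shared: Eb, G, D.

Eb G D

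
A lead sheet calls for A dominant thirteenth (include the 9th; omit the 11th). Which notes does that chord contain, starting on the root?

A dominant thirteenth is a dominant thirteenth built on A.
Root: A
Major 3rd (3rd): C♯
Perfect 5th (5th): E
Minor 7th (7th): G
Major 9th (9th): B
Major 13th (13th): F♯

A  C♯  E  G  B  F♯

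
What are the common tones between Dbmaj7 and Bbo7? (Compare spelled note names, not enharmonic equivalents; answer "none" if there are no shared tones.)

Db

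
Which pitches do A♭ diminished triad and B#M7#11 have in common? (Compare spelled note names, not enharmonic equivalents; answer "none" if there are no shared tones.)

none

A♭ diminished triad = Ab, Cb, Ebb.
B#M7#11 = B#, D##, F##, A##, E##.
Shared: none.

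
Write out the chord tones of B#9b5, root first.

B#, D##, F#, A#, C##

B#9b5: dominant ninth flat five on B#.
Root: B#
Major 3rd (3rd): D##
Diminished 5th (5th): F#
Minor 7th (7th): A#
Major 9th (9th): C##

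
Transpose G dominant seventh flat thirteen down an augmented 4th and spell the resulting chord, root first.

D-flat, F, A-flat, C-flat, B-double-flat

An augmented 4th down from G is D-flat, so the new chord is D-flat dominant seventh flat thirteen.
- root: D-flat
- major 3rd: F
- perfect 5th: A-flat
- minor 7th: C-flat
- minor 13th: B-double-flat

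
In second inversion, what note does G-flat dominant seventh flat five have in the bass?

G-flat dominant seventh flat five in root position is G-flat–B-flat–D-double-flat–F-flat.
Second inversion places the fifth in the bass, which is D-double-flat.

D-double-flat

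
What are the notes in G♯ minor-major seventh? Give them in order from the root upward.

G# B D# F##

G♯ minor-major seventh is a minor-major seventh built on G#.
- root: G#
- minor 3rd: B
- perfect 5th: D#
- major 7th: F##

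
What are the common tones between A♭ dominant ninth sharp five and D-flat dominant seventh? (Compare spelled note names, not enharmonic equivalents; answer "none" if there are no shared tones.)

A-flat

A♭ dominant ninth sharp five: A-flat C E G-flat B-flat
D-flat dominant seventh: D-flat F A-flat C-flat
Common to both → A-flat.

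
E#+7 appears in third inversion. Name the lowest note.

D♯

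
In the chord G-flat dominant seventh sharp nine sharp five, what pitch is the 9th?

Root of G-flat dominant seventh sharp nine sharp five = G♭. The 9th is an augmented 9th: G♭ up an augmented 9th → A.

A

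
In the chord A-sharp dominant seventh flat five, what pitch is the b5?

Root of A-sharp dominant seventh flat five = A-sharp. The 5th is a diminished 5th: A-sharp up a diminished 5th → E.

E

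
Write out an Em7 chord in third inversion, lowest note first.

D E G B

In root position, Em7 is E–G–B–D.
Third inversion puts the seventh (D) in the bass.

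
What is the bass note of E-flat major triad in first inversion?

G

E-flat major triad in root position is E-flat–G–B-flat.
First inversion places the third in the bass, which is G.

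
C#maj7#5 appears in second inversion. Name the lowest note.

C#maj7#5 = C♯–E♯–G𝄪–B♯. Second inversion → fifth in the bass = G𝄪.

G𝄪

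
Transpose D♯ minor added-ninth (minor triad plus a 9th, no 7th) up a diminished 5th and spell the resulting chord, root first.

A, C, E, B

Transposed root: D-sharp → A (diminished 5th up). So we spell A minor added-ninth:
Root: A
Minor 3rd (3rd): C
Perfect 5th (5th): E
Major 9th (9th): B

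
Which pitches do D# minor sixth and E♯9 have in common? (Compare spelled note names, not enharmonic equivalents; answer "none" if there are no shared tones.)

D# minor sixth: D# F# A# B#
E♯9: E# G## B# D# F##
Common to both → D#, B#.

D#  B#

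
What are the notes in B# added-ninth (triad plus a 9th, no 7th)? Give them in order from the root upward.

Root B#, quality added-ninth:
- root: B#
- major 3rd: D##
- perfect 5th: F##
- major 9th: C##

B#, D##, F##, C##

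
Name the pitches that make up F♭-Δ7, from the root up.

F♭  A𝄫  C♭  E♭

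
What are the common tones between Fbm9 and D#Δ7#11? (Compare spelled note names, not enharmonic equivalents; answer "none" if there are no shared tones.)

none

Fbm9: Fb Abb Cb Ebb Gb
D#Δ7#11: D# F## A# C## G##
Common to both → none.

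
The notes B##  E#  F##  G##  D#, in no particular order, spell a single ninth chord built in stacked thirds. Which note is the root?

Arranged so that each adjacent pair is a third by letter name: E# – G## – B## – D# – F##.
The bottom of that stack, E#, is the root (this is E# dominant ninth sharp five).

E#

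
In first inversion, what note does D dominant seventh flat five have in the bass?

F♯

D dominant seventh flat five in root position is D–F♯–A♭–C.
First inversion places the third in the bass, which is F♯.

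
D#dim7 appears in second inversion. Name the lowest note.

D#dim7 in root position is D♯–F♯–A–C.
Second inversion places the fifth in the bass, which is A.

A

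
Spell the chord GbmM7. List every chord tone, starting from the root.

G♭ – B𝄫 – D♭ – F

GbmM7 is a minor-major seventh built on G♭.
root → G♭
3rd (minor 3rd) → B𝄫
5th (perfect 5th) → D♭
7th (major 7th) → F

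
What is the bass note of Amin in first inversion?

C

Amin in root position is A–C–E.
First inversion places the third in the bass, which is C.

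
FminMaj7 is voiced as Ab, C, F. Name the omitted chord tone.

The full FminMaj7 chord is F, Ab, C, E.
Comparing with the voicing, the major 7th (7th) — E — is absent.

E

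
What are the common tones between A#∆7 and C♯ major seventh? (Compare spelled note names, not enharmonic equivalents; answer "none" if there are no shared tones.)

A#∆7 = A#, C##, E#, G##.
C♯ major seventh = C#, E#, G#, B#.
Shared: E#.

E#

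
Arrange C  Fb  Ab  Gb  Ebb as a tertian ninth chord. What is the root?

Fb

Arranged so that each adjacent pair is a third by letter name: Fb – Ab – C – Ebb – Gb.
The bottom of that stack, Fb, is the root (this is Fb dominant ninth sharp five).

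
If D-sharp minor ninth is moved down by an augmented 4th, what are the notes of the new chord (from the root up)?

Transposed root: D-sharp → A (augmented 4th down). So we spell A minor ninth:
A — root
C — minor 3rd
E — perfect 5th
G — minor 7th
B — major 9th

A  C  E  G  B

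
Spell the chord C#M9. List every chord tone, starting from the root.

C#  E#  G#  B#  D#

C#M9: major ninth on C#.
root → C#
3rd (major 3rd) → E#
5th (perfect 5th) → G#
7th (major 7th) → B#
9th (major 9th) → D#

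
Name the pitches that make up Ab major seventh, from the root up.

A♭, C, E♭, G

Root A♭, quality major seventh:
- root: A♭
- major 3rd: C
- perfect 5th: E♭
- major 7th: G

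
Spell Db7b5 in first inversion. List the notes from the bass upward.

Db7b5 = Db–F–Abb–Cb; first inversion → third (F) lowest.

F – Abb – Cb – Db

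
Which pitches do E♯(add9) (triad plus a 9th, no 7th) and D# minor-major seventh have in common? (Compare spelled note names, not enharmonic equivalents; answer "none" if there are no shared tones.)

E♯(add9): E# G## B# F##
D# minor-major seventh: D# F# A# C##
Common to both → none.

none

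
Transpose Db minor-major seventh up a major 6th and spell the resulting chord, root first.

Db up a major 6th → Bb. New chord: Bb minor-major seventh.
root → Bb
3rd (minor 3rd) → Db
5th (perfect 5th) → F
7th (major 7th) → A

Bb, Db, F, A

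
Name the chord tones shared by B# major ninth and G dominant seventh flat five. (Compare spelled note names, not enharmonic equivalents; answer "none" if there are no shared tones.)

none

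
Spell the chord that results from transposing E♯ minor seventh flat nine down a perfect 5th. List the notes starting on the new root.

Transposed root: E# → A# (perfect 5th down). So we spell A# minor seventh flat nine:
A# — root
C# — minor 3rd
E# — perfect 5th
G# — minor 7th
B — minor 9th

A#, C#, E#, G#, B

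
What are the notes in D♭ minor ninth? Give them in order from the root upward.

Root D-flat, quality minor ninth:
- root: D-flat
- minor 3rd: F-flat
- perfect 5th: A-flat
- minor 7th: C-flat
- major 9th: E-flat

D-flat F-flat A-flat C-flat E-flat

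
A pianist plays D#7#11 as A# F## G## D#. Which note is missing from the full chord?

C#

D#7#11 = D#, F##, A#, C#, G##. The voicing lacks the 7th (minor 7th), C#.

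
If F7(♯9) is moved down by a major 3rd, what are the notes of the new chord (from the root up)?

D♭ F A♭ C♭ E

A major 3rd down from F is D♭, so the new chord is D♭ dominant seventh sharp nine.
root → D♭
3rd (major 3rd) → F
5th (perfect 5th) → A♭
7th (minor 7th) → C♭
9th (augmented 9th) → E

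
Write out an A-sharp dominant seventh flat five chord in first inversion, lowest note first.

C-double-sharp, E, G-sharp, A-sharp

A-sharp dominant seventh flat five = A-sharp–C-double-sharp–E–G-sharp; first inversion → third (C-double-sharp) lowest.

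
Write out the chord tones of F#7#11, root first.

Root F♯, quality dominant seventh sharp eleven:
F♯ — root
A♯ — major 3rd
C♯ — perfect 5th
E — minor 7th
B♯ — augmented 11th

F♯ – A♯ – C♯ – E – B♯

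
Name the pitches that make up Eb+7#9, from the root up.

Eb  G  B  Db  F#

Eb+7#9 is a dominant seventh sharp nine sharp five built on Eb.
- root: Eb
- major 3rd: G
- augmented 5th: B
- minor 7th: Db
- augmented 9th: F#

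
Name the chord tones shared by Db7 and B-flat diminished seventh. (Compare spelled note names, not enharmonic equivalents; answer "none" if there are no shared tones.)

Db

Db7: Db F Ab Cb
B-flat diminished seventh: Bb Db Fb Abb
Common to both → Db.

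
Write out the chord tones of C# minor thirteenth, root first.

C-sharp, E, G-sharp, B, D-sharp, F-sharp, A-sharp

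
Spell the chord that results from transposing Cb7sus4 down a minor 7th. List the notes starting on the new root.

D♭, G♭, A♭, C♭

A minor 7th down from C♭ is D♭, so the new chord is D♭ dominant seventh suspended fourth.
Root: D♭
Perfect 4th (4th): G♭
Perfect 5th (5th): A♭
Minor 7th (7th): C♭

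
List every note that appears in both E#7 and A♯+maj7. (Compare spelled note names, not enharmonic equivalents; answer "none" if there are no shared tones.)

E#7 = E#, G##, B#, D#.
A♯+maj7 = A#, C##, E##, G##.
Shared: G##.

G##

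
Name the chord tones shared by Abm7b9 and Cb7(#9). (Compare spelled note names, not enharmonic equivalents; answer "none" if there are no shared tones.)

Abm7b9 = Ab, Cb, Eb, Gb, Bbb.
Cb7(#9) = Cb, Eb, Gb, Bbb, D.
Shared: Cb, Eb, Gb, Bbb.

Cb – Eb – Gb – Bbb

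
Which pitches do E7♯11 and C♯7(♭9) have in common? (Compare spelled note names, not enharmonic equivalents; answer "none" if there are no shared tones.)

E7♯11 = E, G♯, B, D, A♯.
C♯7(♭9) = C♯, E♯, G♯, B, D.
Shared: G♯, B, D.

G♯, B, D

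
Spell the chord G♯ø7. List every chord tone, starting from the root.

G♯ – B – D – F♯

Root G♯, quality half-diminished seventh:
Root: G♯
Minor 3rd (3rd): B
Diminished 5th (5th): D
Minor 7th (7th): F♯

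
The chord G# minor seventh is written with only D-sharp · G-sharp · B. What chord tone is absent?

F-sharp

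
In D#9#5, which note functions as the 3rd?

Root of D#9#5 = D#. The 3rd is a major 3rd: D# up a major 3rd → F##.

F##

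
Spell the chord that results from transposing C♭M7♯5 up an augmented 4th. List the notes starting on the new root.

An augmented 4th up from Cb is F, so the new chord is F augmented major seventh.
F — root
A — major 3rd
C# — augmented 5th
E — major 7th

F A C# E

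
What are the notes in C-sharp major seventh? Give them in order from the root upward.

Root C#, quality major seventh:
- root: C#
- major 3rd: E#
- perfect 5th: G#
- major 7th: B#

C# E# G# B#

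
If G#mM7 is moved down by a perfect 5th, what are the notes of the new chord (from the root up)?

A perfect 5th down from G# is C#, so the new chord is C# minor-major seventh.
- root: C#
- minor 3rd: E
- perfect 5th: G#
- major 7th: B#

C#, E, G#, B#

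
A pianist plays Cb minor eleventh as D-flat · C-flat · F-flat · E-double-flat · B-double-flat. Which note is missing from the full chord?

G-flat

The full Cb minor eleventh chord is C-flat, E-double-flat, G-flat, B-double-flat, D-flat, F-flat.
Comparing with the voicing, the perfect 5th (5th) — G-flat — is absent.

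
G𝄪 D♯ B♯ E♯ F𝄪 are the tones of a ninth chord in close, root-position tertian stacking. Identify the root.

E♯

Arranged so that each adjacent pair is a third by letter name: E♯ – G𝄪 – B♯ – D♯ – F𝄪.
The bottom of that stack, E♯, is the root (this is E♯ dominant ninth).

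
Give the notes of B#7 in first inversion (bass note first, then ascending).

D## – F## – A# – B#

B#7 = B#–D##–F##–A#; first inversion → third (D##) lowest.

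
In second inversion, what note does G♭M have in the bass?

D♭

G♭M = G♭–B♭–D♭. Second inversion → fifth in the bass = D♭.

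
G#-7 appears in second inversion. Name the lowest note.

G#-7 in root position is G♯–B–D♯–F♯.
Second inversion places the fifth in the bass, which is D♯.

D♯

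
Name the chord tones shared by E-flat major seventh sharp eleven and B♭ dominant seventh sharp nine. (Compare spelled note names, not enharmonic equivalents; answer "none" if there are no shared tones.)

B-flat, D

E-flat major seventh sharp eleven = E-flat, G, B-flat, D, A.
B♭ dominant seventh sharp nine = B-flat, D, F, A-flat, C-sharp.
Shared: B-flat, D.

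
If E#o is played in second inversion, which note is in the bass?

B

E#o in root position is E#–G#–B.
Second inversion places the fifth in the bass, which is B.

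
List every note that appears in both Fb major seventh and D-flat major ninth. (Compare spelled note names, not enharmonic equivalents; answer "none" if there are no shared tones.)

Fb major seventh: F-flat A-flat C-flat E-flat
D-flat major ninth: D-flat F A-flat C E-flat
Common to both → A-flat, E-flat.

A-flat, E-flat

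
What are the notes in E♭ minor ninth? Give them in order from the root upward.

E-flat  G-flat  B-flat  D-flat  F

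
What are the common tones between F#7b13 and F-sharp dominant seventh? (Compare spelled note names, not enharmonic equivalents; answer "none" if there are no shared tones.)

F#7b13: F# A# C# E D
F-sharp dominant seventh: F# A# C# E
Common to both → F#, A#, C#, E.

F# A# C# E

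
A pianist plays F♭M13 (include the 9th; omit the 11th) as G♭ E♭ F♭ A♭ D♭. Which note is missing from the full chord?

C♭

F♭M13 = F♭, A♭, C♭, E♭, G♭, D♭. The voicing lacks the 5th (perfect 5th), C♭.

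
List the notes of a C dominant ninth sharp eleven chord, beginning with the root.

C  E  G  B-flat  D  F-sharp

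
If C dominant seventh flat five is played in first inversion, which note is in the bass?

E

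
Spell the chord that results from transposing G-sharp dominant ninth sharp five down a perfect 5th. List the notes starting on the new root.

G-sharp down a perfect 5th → C-sharp. New chord: C-sharp dominant ninth sharp five.
- root: C-sharp
- major 3rd: E-sharp
- augmented 5th: G-double-sharp
- minor 7th: B
- major 9th: D-sharp

C-sharp, E-sharp, G-double-sharp, B, D-sharp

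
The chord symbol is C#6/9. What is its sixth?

A#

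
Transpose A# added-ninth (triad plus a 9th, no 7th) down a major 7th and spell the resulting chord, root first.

B, D-sharp, F-sharp, C-sharp

A-sharp down a major 7th → B. New chord: B added-ninth.
Root: B
Major 3rd (3rd): D-sharp
Perfect 5th (5th): F-sharp
Major 9th (9th): C-sharp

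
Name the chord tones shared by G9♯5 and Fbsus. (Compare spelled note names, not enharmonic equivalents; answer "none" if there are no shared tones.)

none

G9♯5: G B D# F A
Fbsus: Fb Bbb Cb
Common to both → none.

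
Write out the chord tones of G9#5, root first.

G B D# F A

G9#5 is a dominant ninth sharp five built on G.
root → G
3rd (major 3rd) → B
5th (augmented 5th) → D#
7th (minor 7th) → F
9th (major 9th) → A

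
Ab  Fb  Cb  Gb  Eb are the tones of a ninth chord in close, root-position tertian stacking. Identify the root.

Fb

Arranged so that each adjacent pair is a third by letter name: Fb – Ab – Cb – Eb – Gb.
The bottom of that stack, Fb, is the root (this is Fb major ninth).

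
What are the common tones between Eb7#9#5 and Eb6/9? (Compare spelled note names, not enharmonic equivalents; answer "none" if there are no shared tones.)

Eb7#9#5: Eb G B Db F#
Eb6/9: Eb G Bb C F
Common to both → Eb, G.

Eb  G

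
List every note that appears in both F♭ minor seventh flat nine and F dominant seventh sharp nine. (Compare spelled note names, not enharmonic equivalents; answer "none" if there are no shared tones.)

F♭ minor seventh flat nine = F-flat, A-double-flat, C-flat, E-double-flat, G-double-flat.
F dominant seventh sharp nine = F, A, C, E-flat, G-sharp.
Shared: none.

none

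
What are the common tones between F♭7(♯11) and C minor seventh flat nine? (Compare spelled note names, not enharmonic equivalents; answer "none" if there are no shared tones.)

Bb

F♭7(♯11) = Fb, Ab, Cb, Ebb, Bb.
C minor seventh flat nine = C, Eb, G, Bb, Db.
Shared: Bb.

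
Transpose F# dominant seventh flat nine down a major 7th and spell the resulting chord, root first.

Transposed root: F# → G (major 7th down). So we spell G dominant seventh flat nine:
root → G
3rd (major 3rd) → B
5th (perfect 5th) → D
7th (minor 7th) → F
9th (minor 9th) → Ab

G B D F Ab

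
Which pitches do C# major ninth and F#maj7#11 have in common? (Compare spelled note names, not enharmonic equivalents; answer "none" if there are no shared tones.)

C♯, E♯, B♯

C# major ninth = C♯, E♯, G♯, B♯, D♯.
F#maj7#11 = F♯, A♯, C♯, E♯, B♯.
Shared: C♯, E♯, B♯.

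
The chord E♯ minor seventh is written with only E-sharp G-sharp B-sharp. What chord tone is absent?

The full E♯ minor seventh chord is E-sharp, G-sharp, B-sharp, D-sharp.
Comparing with the voicing, the minor 7th (7th) — D-sharp — is absent.

D-sharp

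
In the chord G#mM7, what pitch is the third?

B

G#mM7 is built on G#; its 3rd is a minor 3rd above the root.
A third above G uses the letter B, and the minor 3rd above G# is B.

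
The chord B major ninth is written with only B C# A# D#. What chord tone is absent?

The full B major ninth chord is B, D#, F#, A#, C#.
Comparing with the voicing, the perfect 5th (5th) — F# — is absent.

F#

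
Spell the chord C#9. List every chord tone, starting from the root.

Root C#, quality dominant ninth:
Root: C#
Major 3rd (3rd): E#
Perfect 5th (5th): G#
Minor 7th (7th): B
Major 9th (9th): D#

C# E# G# B D#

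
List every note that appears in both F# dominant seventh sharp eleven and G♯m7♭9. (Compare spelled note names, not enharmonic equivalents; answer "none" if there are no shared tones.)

F♯

F# dominant seventh sharp eleven = F♯, A♯, C♯, E, B♯.
G♯m7♭9 = G♯, B, D♯, F♯, A.
Shared: F♯.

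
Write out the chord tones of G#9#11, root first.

G#  B#  D#  F#  A#  C##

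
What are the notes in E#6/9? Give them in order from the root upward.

E#, G##, B#, C##, F##

E#6/9 is a six-nine built on E#.
root → E#
3rd (major 3rd) → G##
5th (perfect 5th) → B#
6th (major 6th) → C##
9th (major 9th) → F##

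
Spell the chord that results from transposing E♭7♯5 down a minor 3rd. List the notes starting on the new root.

C, E, G♯, B♭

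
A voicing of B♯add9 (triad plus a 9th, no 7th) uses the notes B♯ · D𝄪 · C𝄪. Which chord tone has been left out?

F𝄪

B♯add9 = B♯, D𝄪, F𝄪, C𝄪. The voicing lacks the 5th (perfect 5th), F𝄪.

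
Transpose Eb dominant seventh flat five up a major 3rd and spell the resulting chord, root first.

G, B, Db, F

Transposed root: Eb → G (major 3rd up). So we spell G dominant seventh flat five:
root → G
3rd (major 3rd) → B
5th (diminished 5th) → Db
7th (minor 7th) → F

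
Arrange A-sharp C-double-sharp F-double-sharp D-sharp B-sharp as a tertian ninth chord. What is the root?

Stacking in thirds gives B-sharp – D-sharp – F-double-sharp – A-sharp – C-double-sharp, so B-sharp is the root — B-sharp minor ninth.

B-sharp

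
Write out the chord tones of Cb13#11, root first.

Cb – Eb – Gb – Bbb – Db – F – Ab

Cb13#11: dominant thirteenth sharp eleven on Cb.
Root: Cb
Major 3rd (3rd): Eb
Perfect 5th (5th): Gb
Minor 7th (7th): Bbb
Major 9th (9th): Db
Augmented 11th (11th): F
Major 13th (13th): Ab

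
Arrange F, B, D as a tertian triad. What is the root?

Stacking in thirds gives B – D – F, so B is the root — B diminished triad.

B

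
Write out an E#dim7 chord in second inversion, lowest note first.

E#dim7 = E♯–G♯–B–D; second inversion → fifth (B) lowest.

B, D, E♯, G♯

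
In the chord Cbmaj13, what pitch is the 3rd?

Eb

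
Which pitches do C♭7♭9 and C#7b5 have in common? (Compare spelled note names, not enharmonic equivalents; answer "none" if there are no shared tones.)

none

C♭7♭9 = Cb, Eb, Gb, Bbb, Dbb.
C#7b5 = C#, E#, G, B.
Shared: none.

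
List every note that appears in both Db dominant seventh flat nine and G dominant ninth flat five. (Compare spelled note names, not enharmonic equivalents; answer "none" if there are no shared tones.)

D-flat  F

Db dominant seventh flat nine = D-flat, F, A-flat, C-flat, E-double-flat.
G dominant ninth flat five = G, B, D-flat, F, A.
Shared: D-flat, F.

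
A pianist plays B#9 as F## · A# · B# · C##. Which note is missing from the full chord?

D##

The full B#9 chord is B#, D##, F##, A#, C##.
Comparing with the voicing, the major 3rd (3rd) — D## — is absent.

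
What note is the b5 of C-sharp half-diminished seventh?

G

Root of C-sharp half-diminished seventh = C#. The 5th is a diminished 5th: C# up a diminished 5th → G.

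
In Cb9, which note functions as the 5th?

Cb9 is built on Cb; its 5th is a perfect 5th above the root.
A fifth above C uses the letter G, and the perfect 5th above Cb is Gb.

Gb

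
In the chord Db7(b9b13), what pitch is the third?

Db7(b9b13) is built on D♭; its 3rd is a major 3rd above the root.
A third above D uses the letter F, and the major 3rd above D♭ is F.

F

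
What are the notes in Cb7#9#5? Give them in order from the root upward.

Cb – Eb – G – Bbb – D

Cb7#9#5: dominant seventh sharp nine sharp five on Cb.
Cb — root
Eb — major 3rd
G — augmented 5th
Bbb — minor 7th
D — augmented 9th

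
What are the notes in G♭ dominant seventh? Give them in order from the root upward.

Root G-flat, quality dominant seventh:
Root: G-flat
Major 3rd (3rd): B-flat
Perfect 5th (5th): D-flat
Minor 7th (7th): F-flat

G-flat, B-flat, D-flat, F-flat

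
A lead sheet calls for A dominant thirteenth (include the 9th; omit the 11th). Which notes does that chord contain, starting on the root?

A  C-sharp  E  G  B  F-sharp

A dominant thirteenth is a dominant thirteenth built on A.
A — root
C-sharp — major 3rd
E — perfect 5th
G — minor 7th
B — major 9th
F-sharp — major 13th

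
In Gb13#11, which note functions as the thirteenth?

Eb

Gb13#11 is built on Gb; its 13th is a major 13th above the root.
A sixth above G uses the letter E, and the major 13th above Gb is Eb.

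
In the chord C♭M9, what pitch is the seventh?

Bb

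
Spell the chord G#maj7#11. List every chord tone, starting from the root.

G# – B# – D# – F## – C##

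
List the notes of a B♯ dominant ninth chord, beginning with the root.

Root B-sharp, quality dominant ninth:
root → B-sharp
3rd (major 3rd) → D-double-sharp
5th (perfect 5th) → F-double-sharp
7th (minor 7th) → A-sharp
9th (major 9th) → C-double-sharp

B-sharp, D-double-sharp, F-double-sharp, A-sharp, C-double-sharp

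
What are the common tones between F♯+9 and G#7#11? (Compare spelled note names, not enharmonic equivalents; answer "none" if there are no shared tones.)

F♯+9 = F#, A#, C##, E, G#.
G#7#11 = G#, B#, D#, F#, C##.
Shared: F#, C##, G#.

F#, C##, G#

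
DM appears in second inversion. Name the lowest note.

A

DM = D–F#–A. Second inversion → fifth in the bass = A.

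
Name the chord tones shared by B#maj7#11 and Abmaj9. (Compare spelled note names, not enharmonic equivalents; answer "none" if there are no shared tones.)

none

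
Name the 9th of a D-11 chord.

E

Root of D-11 = D. The 9th is a major 9th: D up a major 9th → E.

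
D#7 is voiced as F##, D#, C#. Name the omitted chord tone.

A#

The full D#7 chord is D#, F##, A#, C#.
Comparing with the voicing, the perfect 5th (5th) — A# — is absent.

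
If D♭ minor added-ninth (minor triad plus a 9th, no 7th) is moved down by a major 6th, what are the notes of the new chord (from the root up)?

Fb, Abb, Cb, Gb

A major 6th down from Db is Fb, so the new chord is Fb minor added-ninth.
Root: Fb
Minor 3rd (3rd): Abb
Perfect 5th (5th): Cb
Major 9th (9th): Gb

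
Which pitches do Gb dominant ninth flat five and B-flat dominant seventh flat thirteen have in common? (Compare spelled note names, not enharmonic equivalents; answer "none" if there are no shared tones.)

Gb dominant ninth flat five: G-flat B-flat D-double-flat F-flat A-flat
B-flat dominant seventh flat thirteen: B-flat D F A-flat G-flat
Common to both → G-flat, B-flat, A-flat.

G-flat B-flat A-flat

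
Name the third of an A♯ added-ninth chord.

A♯ added-ninth is built on A-sharp; its 3rd is a major 3rd above the root.
A third above A uses the letter C, and the major 3rd above A-sharp is C-double-sharp.

C-double-sharp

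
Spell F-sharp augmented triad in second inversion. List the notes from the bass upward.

F-sharp augmented triad = F#–A#–C##; second inversion → fifth (C##) lowest.

C##, F#, A#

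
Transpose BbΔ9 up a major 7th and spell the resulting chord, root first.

A C# E G# B

A major 7th up from Bb is A, so the new chord is A major ninth.
- root: A
- major 3rd: C#
- perfect 5th: E
- major 7th: G#
- major 9th: B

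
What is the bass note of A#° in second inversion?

A#° = A#–C#–E. Second inversion → fifth in the bass = E.

E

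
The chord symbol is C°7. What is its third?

Eb

C°7 is built on C; its 3rd is a minor 3rd above the root.
A third above C uses the letter E, and the minor 3rd above C is Eb.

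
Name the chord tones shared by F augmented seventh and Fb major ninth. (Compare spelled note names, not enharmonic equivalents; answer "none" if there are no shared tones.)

E-flat

F augmented seventh: F A C-sharp E-flat
Fb major ninth: F-flat A-flat C-flat E-flat G-flat
Common to both → E-flat.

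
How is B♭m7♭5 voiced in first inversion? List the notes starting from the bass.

B♭m7♭5 = Bb–Db–Fb–Ab; first inversion → third (Db) lowest.

Db Fb Ab Bb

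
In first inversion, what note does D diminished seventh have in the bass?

F

D diminished seventh in root position is D–F–A-flat–C-flat.
First inversion places the third in the bass, which is F.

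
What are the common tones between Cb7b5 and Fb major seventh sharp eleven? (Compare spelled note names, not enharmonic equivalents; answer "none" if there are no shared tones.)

Cb  Eb

Cb7b5 = Cb, Eb, Gbb, Bbb.
Fb major seventh sharp eleven = Fb, Ab, Cb, Eb, Bb.
Shared: Cb, Eb.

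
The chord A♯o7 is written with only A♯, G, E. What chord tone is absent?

C♯

A♯o7 = A♯, C♯, E, G. The voicing lacks the 3rd (minor 3rd), C♯.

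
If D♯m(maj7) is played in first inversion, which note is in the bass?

F#

D♯m(maj7) = D#–F#–A#–C##. First inversion → third in the bass = F#.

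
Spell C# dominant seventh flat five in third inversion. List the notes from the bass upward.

In root position, C# dominant seventh flat five is C#–E#–G–B.
Third inversion puts the seventh (B) in the bass.

B – C# – E# – G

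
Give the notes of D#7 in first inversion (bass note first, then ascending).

D#7 = D#–F##–A#–C#; first inversion → third (F##) lowest.

F## A# C# D#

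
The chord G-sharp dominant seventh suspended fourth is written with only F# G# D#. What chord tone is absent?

C#

G-sharp dominant seventh suspended fourth = G#, C#, D#, F#. The voicing lacks the 4th (perfect 4th), C#.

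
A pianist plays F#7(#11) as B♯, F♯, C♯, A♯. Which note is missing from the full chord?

F#7(#11) = F♯, A♯, C♯, E, B♯. The voicing lacks the 7th (minor 7th), E.

E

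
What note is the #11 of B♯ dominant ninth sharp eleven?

E𝄪

Root of B♯ dominant ninth sharp eleven = B♯. The 11th is an augmented 11th: B♯ up an augmented 11th → E𝄪.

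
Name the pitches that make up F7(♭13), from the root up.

Root F, quality dominant seventh flat thirteen:
root → F
3rd (major 3rd) → A
5th (perfect 5th) → C
7th (minor 7th) → Eb
13th (minor 13th) → Db

F A C Eb Db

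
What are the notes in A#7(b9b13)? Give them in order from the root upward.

Root A♯, quality dominant seventh flat nine flat thirteen:
- root: A♯
- major 3rd: C𝄪
- perfect 5th: E♯
- minor 7th: G♯
- minor 9th: B
- minor 13th: F♯

A♯ C𝄪 E♯ G♯ B F♯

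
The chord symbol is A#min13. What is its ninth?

A#min13 is built on A#; its 9th is a major 9th above the root.
A second above A uses the letter B, and the major 9th above A# is B#.

B#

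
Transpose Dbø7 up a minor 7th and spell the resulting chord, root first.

Db up a minor 7th → Cb. New chord: Cb half-diminished seventh.
root → Cb
3rd (minor 3rd) → Ebb
5th (diminished 5th) → Gbb
7th (minor 7th) → Bbb

Cb  Ebb  Gbb  Bbb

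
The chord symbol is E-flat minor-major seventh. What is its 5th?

B-flat

E-flat minor-major seventh is built on E-flat; its 5th is a perfect 5th above the root.
A fifth above E uses the letter B, and the perfect 5th above E-flat is B-flat.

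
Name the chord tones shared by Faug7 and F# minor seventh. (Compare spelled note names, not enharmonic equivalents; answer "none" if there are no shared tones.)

Faug7 = F, A, C#, Eb.
F# minor seventh = F#, A, C#, E.
Shared: A, C#.

A C#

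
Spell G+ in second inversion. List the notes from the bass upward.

G+ = G–B–D#; second inversion → fifth (D#) lowest.

D# – G – B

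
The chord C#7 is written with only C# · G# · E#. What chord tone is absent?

C#7 = C#, E#, G#, B. The voicing lacks the 7th (minor 7th), B.

B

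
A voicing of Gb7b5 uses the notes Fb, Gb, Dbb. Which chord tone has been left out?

The full Gb7b5 chord is Gb, Bb, Dbb, Fb.
Comparing with the voicing, the major 3rd (3rd) — Bb — is absent.

Bb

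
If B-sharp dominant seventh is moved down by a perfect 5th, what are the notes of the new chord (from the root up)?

B# down a perfect 5th → E#. New chord: E# dominant seventh.
- root: E#
- major 3rd: G##
- perfect 5th: B#
- minor 7th: D#

E#  G##  B#  D#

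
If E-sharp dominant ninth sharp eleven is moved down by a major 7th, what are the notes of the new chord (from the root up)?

F# A# C# E G# B#

Transposed root: E# → F# (major 7th down). So we spell F# dominant ninth sharp eleven:
- root: F#
- major 3rd: A#
- perfect 5th: C#
- minor 7th: E
- major 9th: G#
- augmented 11th: B#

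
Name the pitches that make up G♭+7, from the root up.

Root Gb, quality augmented seventh:
- root: Gb
- major 3rd: Bb
- augmented 5th: D
- minor 7th: Fb

Gb Bb D Fb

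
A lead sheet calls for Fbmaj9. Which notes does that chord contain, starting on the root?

Fb  Ab  Cb  Eb  Gb

Fbmaj9: major ninth on Fb.
Root: Fb
Major 3rd (3rd): Ab
Perfect 5th (5th): Cb
Major 7th (7th): Eb
Major 9th (9th): Gb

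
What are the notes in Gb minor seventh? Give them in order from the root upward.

G-flat – B-double-flat – D-flat – F-flat

Root G-flat, quality minor seventh:
Root: G-flat
Minor 3rd (3rd): B-double-flat
Perfect 5th (5th): D-flat
Minor 7th (7th): F-flat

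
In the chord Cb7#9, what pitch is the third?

Eb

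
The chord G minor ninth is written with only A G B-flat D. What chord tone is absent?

F

G minor ninth = G, B-flat, D, F, A. The voicing lacks the 7th (minor 7th), F.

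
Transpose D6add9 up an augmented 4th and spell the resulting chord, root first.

G# B# D# E# A#

D up an augmented 4th → G#. New chord: G# six-nine.
G# — root
B# — major 3rd
D# — perfect 5th
E# — major 6th
A# — major 9th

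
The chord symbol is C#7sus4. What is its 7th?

C#7sus4 is built on C#; its 7th is a minor 7th above the root.
A seventh above C uses the letter B, and the minor 7th above C# is B.

B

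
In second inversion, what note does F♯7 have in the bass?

C♯

F♯7 = F♯–A♯–C♯–E. Second inversion → fifth in the bass = C♯.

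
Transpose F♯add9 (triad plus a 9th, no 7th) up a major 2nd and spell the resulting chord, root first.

F♯ up a major 2nd → G♯. New chord: G♯ added-ninth.
- root: G♯
- major 3rd: B♯
- perfect 5th: D♯
- major 9th: A♯

G♯ – B♯ – D♯ – A♯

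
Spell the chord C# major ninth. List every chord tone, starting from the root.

C-sharp, E-sharp, G-sharp, B-sharp, D-sharp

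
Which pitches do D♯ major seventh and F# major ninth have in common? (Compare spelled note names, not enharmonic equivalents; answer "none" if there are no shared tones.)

D♯ major seventh: D-sharp F-double-sharp A-sharp C-double-sharp
F# major ninth: F-sharp A-sharp C-sharp E-sharp G-sharp
Common to both → A-sharp.

A-sharp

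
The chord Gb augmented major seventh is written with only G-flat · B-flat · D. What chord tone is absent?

The full Gb augmented major seventh chord is G-flat, B-flat, D, F.
Comparing with the voicing, the major 7th (7th) — F — is absent.

F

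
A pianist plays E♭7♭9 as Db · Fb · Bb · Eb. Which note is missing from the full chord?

The full E♭7♭9 chord is Eb, G, Bb, Db, Fb.
Comparing with the voicing, the major 3rd (3rd) — G — is absent.

G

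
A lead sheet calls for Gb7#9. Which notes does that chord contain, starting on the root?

Gb, Bb, Db, Fb, A

Gb7#9: dominant seventh sharp nine on Gb.
Gb — root
Bb — major 3rd
Db — perfect 5th
Fb — minor 7th
A — augmented 9th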